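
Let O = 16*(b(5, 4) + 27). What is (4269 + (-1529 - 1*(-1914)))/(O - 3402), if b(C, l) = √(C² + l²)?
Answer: -3455595/2202601 - 18616*√41/2202601 ≈ -1.6230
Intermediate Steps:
O = 432 + 16*√41 (O = 16*(√(5² + 4²) + 27) = 16*(√(25 + 16) + 27) = 16*(√41 + 27) = 16*(27 + √41) = 432 + 16*√41 ≈ 534.45)
(4269 + (-1529 - 1*(-1914)))/(O - 3402) = (4269 + (-1529 - 1*(-1914)))/((432 + 16*√41) - 3402) = (4269 + (-1529 + 1914))/(-2970 + 16*√41) = (4269 + 385)/(-2970 + 16*√41) = 4654/(-2970 + 16*√41)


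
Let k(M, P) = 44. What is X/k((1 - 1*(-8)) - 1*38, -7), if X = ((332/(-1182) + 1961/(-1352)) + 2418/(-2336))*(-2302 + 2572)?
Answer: -14522743305/855496928 ≈ -16.976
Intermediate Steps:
X = -14522743305/19443112 (X = ((332*(-1/1182) + 1961*(-1/1352)) + 2418*(-1/2336))*270 = ((-166/591 - 1961/1352) - 1209/1168)*270 = (-1383383/799032 - 1209/1168)*270 = -322727629/116658672*270 = -14522743305/19443112 ≈ -746.94)
X/k((1 - 1*(-8)) - 1*38, -7) = -14522743305/19443112/44 = -14522743305/19443112*1/44 = -14522743305/855496928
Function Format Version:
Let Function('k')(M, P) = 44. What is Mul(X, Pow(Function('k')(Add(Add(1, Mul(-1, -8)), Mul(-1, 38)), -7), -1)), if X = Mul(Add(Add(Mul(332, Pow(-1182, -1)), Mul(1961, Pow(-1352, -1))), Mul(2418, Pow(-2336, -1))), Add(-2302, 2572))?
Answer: Rational(-14522743305, 855496928) ≈ -16.976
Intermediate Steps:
X = Rational(-14522743305, 19443112) (X = Mul(Add(Add(Mul(332, Rational(-1, 1182)), Mul(1961, Rational(-1, 1352))), Mul(2418, Rational(-1, 2336))), 270) = Mul(Add(Add(Rational(-166, 591), Rational(-1961, 1352)), Rational(-1209, 1168)), 270) = Mul(Add(Rational(-1383383, 799032), Rational(-1209, 1168)), 270) = Mul(Rational(-322727629, 116658672), 270) = Rational(-14522743305, 19443112) ≈ -746.94)
Mul(X, Pow(Function('k')(Add(Add(1, Mul(-1, -8)), Mul(-1, 38)), -7), -1)) = Mul(Rational(-14522743305, 19443112), Pow(44, -1)) = Mul(Rational(-14522743305, 19443112), Rational(1, 44)) = Rational(-14522743305, 855496928)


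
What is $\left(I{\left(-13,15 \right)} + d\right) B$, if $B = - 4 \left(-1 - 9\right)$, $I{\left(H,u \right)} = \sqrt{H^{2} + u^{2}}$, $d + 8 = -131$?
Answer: $-5560 + 40 \sqrt{394} \approx -4766.0$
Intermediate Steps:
$d = -139$ ($d = -8 - 131 = -139$)
$B = 40$ ($B = \left(-4\right) \left(-10\right) = 40$)
$\left(I{\left(-13,15 \right)} + d\right) B = \left(\sqrt{\left(-13\right)^{2} + 15^{2}} - 139\right) 40 = \left(\sqrt{169 + 225} - 139\right) 40 = \left(\sqrt{394} - 139\right) 40 = \left(-139 + \sqrt{394}\right) 40 = -5560 + 40 \sqrt{394}$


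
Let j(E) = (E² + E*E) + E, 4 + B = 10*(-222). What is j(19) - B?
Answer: 2965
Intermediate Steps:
B = -2224 (B = -4 + 10*(-222) = -4 - 2220 = -2224)
j(E) = E + 2*E² (j(E) = (E² + E²) + E = 2*E² + E = E + 2*E²)
j(19) - B = 19*(1 + 2*19) - 1*(-2224) = 19*(1 + 38) + 2224 = 19*39 + 2224 = 741 + 2224 = 2965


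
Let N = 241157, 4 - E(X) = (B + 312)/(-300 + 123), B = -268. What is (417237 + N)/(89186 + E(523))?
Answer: 58267869/7893337 ≈ 7.3819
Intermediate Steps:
E(X) = 752/177 (E(X) = 4 - (-268 + 312)/(-300 + 123) = 4 - 44/(-177) = 4 - 44*(-1)/177 = 4 - 1*(-44/177) = 4 + 44/177 = 752/177)
(417237 + N)/(89186 + E(523)) = (417237 + 241157)/(89186 + 752/177) = 658394/(15786674/177) = 658394*(177/15786674) = 58267869/7893337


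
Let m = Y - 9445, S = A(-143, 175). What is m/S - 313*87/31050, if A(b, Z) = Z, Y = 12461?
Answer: 237017/14490 ≈ 16.357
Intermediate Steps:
S = 175
m = 3016 (m = 12461 - 9445 = 3016)
m/S - 313*87/31050 = 3016/175 - 313*87/31050 = 3016*(1/175) - 27231*1/31050 = 3016/175 - 9077/10350 = 237017/14490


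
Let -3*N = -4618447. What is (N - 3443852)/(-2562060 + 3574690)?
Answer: -5713109/3037890 ≈ -1.8806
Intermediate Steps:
N = 4618447/3 (N = -1/3*(-4618447) = 4618447/3 ≈ 1.5395e+6)
(N - 3443852)/(-2562060 + 3574690) = (4618447/3 - 3443852)/(-2562060 + 3574690) = -5713109/3/1012630 = -5713109/3*1/1012630 = -5713109/3037890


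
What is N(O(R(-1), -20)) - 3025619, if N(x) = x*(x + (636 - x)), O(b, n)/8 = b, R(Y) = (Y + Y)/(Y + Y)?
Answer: -3020531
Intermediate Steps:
R(Y) = 1 (R(Y) = (2*Y)/((2*Y)) = (2*Y)*(1/(2*Y)) = 1)
O(b, n) = 8*b
N(x) = 636*x (N(x) = x*636 = 636*x)
N(O(R(-1), -20)) - 3025619 = 636*(8*1) - 3025619 = 636*8 - 3025619 = 5088 - 3025619 = -3020531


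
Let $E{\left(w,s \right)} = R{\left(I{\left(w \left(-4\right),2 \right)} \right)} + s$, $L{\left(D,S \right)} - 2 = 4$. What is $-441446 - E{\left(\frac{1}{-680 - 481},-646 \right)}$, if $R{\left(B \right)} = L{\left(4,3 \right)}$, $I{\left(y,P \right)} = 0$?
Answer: $-440806$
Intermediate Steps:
$L{\left(D,S \right)} = 6$ ($L{\left(D,S \right)} = 2 + 4 = 6$)
$R{\left(B \right)} = 6$
$E{\left(w,s \right)} = 6 + s$
$-441446 - E{\left(\frac{1}{-680 - 481},-646 \right)} = -441446 - \left(6 - 646\right) = -441446 - -640 = -441446 + 640 = -440806$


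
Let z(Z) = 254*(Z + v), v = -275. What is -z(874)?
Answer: -152146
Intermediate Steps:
z(Z) = -69850 + 254*Z (z(Z) = 254*(Z - 275) = 254*(-275 + Z) = -69850 + 254*Z)
-z(874) = -(-69850 + 254*874) = -(-69850 + 221996) = -1*152146 = -152146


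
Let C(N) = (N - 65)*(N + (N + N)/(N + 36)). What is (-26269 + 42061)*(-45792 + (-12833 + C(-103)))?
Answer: -44266792080/67 ≈ -6.6070e+8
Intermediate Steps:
C(N) = (-65 + N)*(N + 2*N/(36 + N)) (C(N) = (-65 + N)*(N + (2*N)/(36 + N)) = (-65 + N)*(N + 2*N/(36 + N)))
(-26269 + 42061)*(-45792 + (-12833 + C(-103))) = (-26269 + 42061)*(-45792 + (-12833 - 103*(-2470 + (-103)**2 - 27*(-103))/(36 - 103))) = 15792*(-45792 + (-12833 - 103*(-2470 + 10609 + 2781)/(-67))) = 15792*(-45792 + (-12833 - 103*(-1/67)*10920)) = 15792*(-45792 + (-12833 + 1124760/67)) = 15792*(-45792 + 264949/67) = 15792*(-2803115/67) = -44266792080/67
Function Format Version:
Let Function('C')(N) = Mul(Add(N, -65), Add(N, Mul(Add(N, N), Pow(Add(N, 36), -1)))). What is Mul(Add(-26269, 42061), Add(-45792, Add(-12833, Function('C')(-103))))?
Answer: Rational(-44266792080, 67) ≈ -6.6070e+8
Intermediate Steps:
Function('C')(N) = Mul(Add(-65, N), Add(N, Mul(2, N, Pow(Add(36, N), -1)))) (Function('C')(N) = Mul(Add(-65, N), Add(N, Mul(Mul(2, N), Pow(Add(36, N), -1)))) = Mul(Add(-65, N), Add(N, Mul(2, N, Pow(Add(36, N), -1)))))
Mul(Add(-26269, 42061), Add(-45792, Add(-12833, Function('C')(-103)))) = Mul(Add(-26269, 42061), Add(-45792, Add(-12833, Mul(-103, Pow(Add(36, -103), -1), Add(-2470, Pow(-103, 2), Mul(-27, -103)))))) = Mul(15792, Add(-45792, Add(-12833, Mul(-103, Pow(-67, -1), Add(-2470, 10609, 2781))))) = Mul(15792, Add(-45792, Add(-12833, Mul(-103, Rational(-1, 67), 10920)))) = Mul(15792, Add(-45792, Add(-12833, Rational(1124760, 67)))) = Mul(15792, Add(-45792, Rational(264949, 67))) = Mul(15792, Rational(-2803115, 67)) = Rational(-44266792080, 67)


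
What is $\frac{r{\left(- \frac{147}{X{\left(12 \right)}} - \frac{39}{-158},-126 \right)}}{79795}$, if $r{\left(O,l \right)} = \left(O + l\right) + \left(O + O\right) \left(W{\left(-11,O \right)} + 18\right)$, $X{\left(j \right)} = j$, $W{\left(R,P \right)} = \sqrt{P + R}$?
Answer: $- \frac{180157}{25215220} - \frac{3793 i \sqrt{574251}}{1992002380} \approx -0.0071448 - 0.0014429 i$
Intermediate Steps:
$r{\left(O,l \right)} = O + l + 2 O \left(18 + \sqrt{-11 + O}\right)$ ($r{\left(O,l \right)} = \left(O + l\right) + \left(O + O\right) \left(\sqrt{O - 11} + 18\right) = \left(O + l\right) + 2 O \left(\sqrt{-11 + O} + 18\right) = \left(O + l\right) + 2 O \left(18 + \sqrt{-11 + O}\right) = O + l + 2 O \left(18 + \sqrt{-11 + O}\right)$)
$\frac{r{\left(- \frac{147}{X{\left(12 \right)}} - \frac{39}{-158},-126 \right)}}{79795} = \frac{-126 + 37 \left(- \frac{147}{12} - \frac{39}{-158}\right) + 2 \left(- \frac{147}{12} - \frac{39}{-158}\right) \sqrt{-11 - \left(- \frac{39}{158} + \frac{49}{4}\right)}}{79795} = \left(-126 + 37 \left(\left(-147\right) \frac{1}{12} - - \frac{39}{158}\right) + 2 \left(\left(-147\right) \frac{1}{12} - - \frac{39}{158}\right) \sqrt{-11 - \frac{3793}{316}}\right) \frac{1}{79795} = \left(-126 + 37 \left(- \frac{49}{4} + \frac{39}{158}\right) + 2 \left(- \frac{49}{4} + \frac{39}{158}\right) \sqrt{-11 + \left(- \frac{49}{4} + \frac{39}{158}\right)}\right) \frac{1}{79795} = \left(-126 + 37 \left(- \frac{3793}{316}\right) + 2 \left(- \frac{3793}{316}\right) \sqrt{-11 - \frac{3793}{316}}\right) \frac{1}{79795} = \left(-126 - \frac{140341}{316} + 2 \left(- \frac{3793}{316}\right) \sqrt{- \frac{7269}{316}}\right) \frac{1}{79795} = \left(-126 - \frac{140341}{316} + 2 \left(- \frac{3793}{316}\right) \frac{i \sqrt{574251}}{158}\right) \frac{1}{79795} = \left(-126 - \frac{140341}{316} - \frac{3793 i \sqrt{574251}}{24964}\right) \frac{1}{79795} = \left(- \frac{180157}{316} - \frac{3793 i \sqrt{574251}}{24964}\right) \frac{1}{79795} = - \frac{180157}{25215220} - \frac{3793 i \sqrt{574251}}{1992002380}$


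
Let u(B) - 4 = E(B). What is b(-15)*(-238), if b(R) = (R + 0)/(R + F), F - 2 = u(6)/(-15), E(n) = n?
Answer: -10710/41 ≈ -261.22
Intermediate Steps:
u(B) = 4 + B
F = 4/3 (F = 2 + (4 + 6)/(-15) = 2 + 10*(-1/15) = 2 - 2/3 = 4/3 ≈ 1.3333)
b(R) = R/(4/3 + R) (b(R) = (R + 0)/(R + 4/3) = R/(4/3 + R))
b(-15)*(-238) = (3*(-15)/(4 + 3*(-15)))*(-238) = (3*(-15)/(4 - 45))*(-238) = (3*(-15)/(-41))*(-238) = (3*(-15)*(-1/41))*(-238) = (45/41)*(-238) = -10710/41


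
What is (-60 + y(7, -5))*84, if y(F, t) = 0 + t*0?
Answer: -5040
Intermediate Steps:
y(F, t) = 0 (y(F, t) = 0 + 0 = 0)
(-60 + y(7, -5))*84 = (-60 + 0)*84 = -60*84 = -5040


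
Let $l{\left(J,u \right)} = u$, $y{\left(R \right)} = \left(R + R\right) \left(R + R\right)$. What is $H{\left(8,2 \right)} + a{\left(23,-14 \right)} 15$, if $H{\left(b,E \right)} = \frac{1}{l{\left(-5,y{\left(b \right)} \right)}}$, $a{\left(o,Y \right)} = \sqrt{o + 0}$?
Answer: $\frac{1}{256} + 15 \sqrt{23} \approx 71.941$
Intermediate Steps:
$y{\left(R \right)} = 4 R^{2}$ ($y{\left(R \right)} = 2 R 2 R = 4 R^{2}$)
$a{\left(o,Y \right)} = \sqrt{o}$
$H{\left(b,E \right)} = \frac{1}{4 b^{2}}$
$H{\left(8,2 \right)} + a{\left(23,-14 \right)} 15 = \frac{1}{4 \cdot 64} + \sqrt{23} \cdot 15 = \frac{1}{4} \cdot \frac{1}{64} + 15 \sqrt{23} = \frac{1}{256} + 15 \sqrt{23}$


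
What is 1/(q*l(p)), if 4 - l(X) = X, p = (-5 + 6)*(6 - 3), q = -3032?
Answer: -1/3032 ≈ -0.00032982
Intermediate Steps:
p = 3 (p = 1*3 = 3)
l(X) = 4 - X
1/(q*l(p)) = 1/(-3032*(4 - 1*3)) = 1/(-3032*(4 - 3)) = 1/(-3032*1) = 1/(-3032) = -1/3032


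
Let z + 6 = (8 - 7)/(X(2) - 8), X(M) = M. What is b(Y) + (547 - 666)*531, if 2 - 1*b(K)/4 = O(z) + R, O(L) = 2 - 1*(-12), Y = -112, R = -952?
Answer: -59429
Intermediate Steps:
z = -37/6 (z = -6 + (8 - 7)/(2 - 8) = -6 + 1/(-6) = -6 + 1*(-1/6) = -6 - 1/6 = -37/6 ≈ -6.1667)
O(L) = 14 (O(L) = 2 + 12 = 14)
b(K) = 3760 (b(K) = 8 - 4*(14 - 952) = 8 - 4*(-938) = 8 + 3752 = 3760)
b(Y) + (547 - 666)*531 = 3760 + (547 - 666)*531 = 3760 - 119*531 = 3760 - 63189 = -59429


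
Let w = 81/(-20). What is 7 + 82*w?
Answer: -3251/10 ≈ -325.10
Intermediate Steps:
w = -81/20 (w = 81*(-1/20) = -81/20 ≈ -4.0500)
7 + 82*w = 7 + 82*(-81/20) = 7 - 3321/10 = -3251/10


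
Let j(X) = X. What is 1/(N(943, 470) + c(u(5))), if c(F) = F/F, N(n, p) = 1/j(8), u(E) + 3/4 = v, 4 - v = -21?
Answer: 8/9 ≈ 0.88889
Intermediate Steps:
v = 25 (v = 4 - 1*(-21) = 4 + 21 = 25)
u(E) = 97/4 (u(E) = -¾ + 25 = 97/4)
N(n, p) = ⅛ (N(n, p) = 1/8 = ⅛)
c(F) = 1
1/(N(943, 470) + c(u(5))) = 1/(⅛ + 1) = 1/(9/8) = 8/9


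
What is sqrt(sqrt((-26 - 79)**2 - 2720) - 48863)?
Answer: sqrt(-48863 + sqrt(8305)) ≈ 220.84*I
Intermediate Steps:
sqrt(sqrt((-26 - 79)**2 - 2720) - 48863) = sqrt(sqrt((-105)**2 - 2720) - 48863) = sqrt(sqrt(11025 - 2720) - 48863) = sqrt(sqrt(8305) - 48863) = sqrt(-48863 + sqrt(8305))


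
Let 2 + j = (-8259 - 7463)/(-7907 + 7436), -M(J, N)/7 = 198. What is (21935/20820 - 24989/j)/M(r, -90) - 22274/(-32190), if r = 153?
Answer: 391385003479/309212040060 ≈ 1.2657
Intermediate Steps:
M(J, N) = -1386 (M(J, N) = -7*198 = -1386)
j = 14780/471 (j = -2 + (-8259 - 7463)/(-7907 + 7436) = -2 - 15722/(-471) = -2 - 15722*(-1/471) = -2 + 15722/471 = 14780/471 ≈ 31.380)
(21935/20820 - 24989/j)/M(r, -90) - 22274/(-32190) = (21935/20820 - 24989/14780/471)/(-1386) - 22274/(-32190) = (21935*(1/20820) - 24989*471/14780)*(-1/1386) - 22274*(-1/32190) = (4387/4164 - 11769819/14780)*(-1/1386) + 301/435 = -6118085807/7692990*(-1/1386) + 301/435 = 6118085807/10662484140 + 301/435 = 391385003479/309212040060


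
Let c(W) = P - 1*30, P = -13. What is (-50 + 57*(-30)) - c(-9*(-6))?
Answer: -1717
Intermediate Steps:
c(W) = -43 (c(W) = -13 - 1*30 = -13 - 30 = -43)
(-50 + 57*(-30)) - c(-9*(-6)) = (-50 + 57*(-30)) - 1*(-43) = (-50 - 1710) + 43 = -1760 + 43 = -1717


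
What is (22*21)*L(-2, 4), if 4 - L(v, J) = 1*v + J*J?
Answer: -4620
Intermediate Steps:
L(v, J) = 4 - v - J**2 (L(v, J) = 4 - (1*v + J*J) = 4 - (v + J**2) = 4 + (-v - J**2) = 4 - v - J**2)
(22*21)*L(-2, 4) = (22*21)*(4 - 1*(-2) - 1*4**2) = 462*(4 + 2 - 1*16) = 462*(4 + 2 - 16) = 462*(-10) = -4620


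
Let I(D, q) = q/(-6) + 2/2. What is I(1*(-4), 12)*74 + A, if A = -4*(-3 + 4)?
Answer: -78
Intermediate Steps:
A = -4 (A = -4*1 = -4)
I(D, q) = 1 - q/6 (I(D, q) = q*(-⅙) + 2*(½) = -q/6 + 1 = 1 - q/6)
I(1*(-4), 12)*74 + A = (1 - ⅙*12)*74 - 4 = (1 - 2)*74 - 4 = -1*74 - 4 = -74 - 4 = -78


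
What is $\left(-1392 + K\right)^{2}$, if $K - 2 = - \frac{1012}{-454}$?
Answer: $\frac{99240120576}{51529} \approx 1.9259 \cdot 10^{6}$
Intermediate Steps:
$K = \frac{960}{227}$ ($K = 2 - \frac{1012}{-454} = 2 - - \frac{506}{227} = 2 + \frac{506}{227} = \frac{960}{227} \approx 4.2291$)
$\left(-1392 + K\right)^{2} = \left(-1392 + \frac{960}{227}\right)^{2} = \left(- \frac{315024}{227}\right)^{2} = \frac{99240120576}{51529}$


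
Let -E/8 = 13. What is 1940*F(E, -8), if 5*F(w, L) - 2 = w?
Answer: -39576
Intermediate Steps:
E = -104 (E = -8*13 = -104)
F(w, L) = ⅖ + w/5
1940*F(E, -8) = 1940*(⅖ + (⅕)*(-104)) = 1940*(⅖ - 104/5) = 1940*(-102/5) = -39576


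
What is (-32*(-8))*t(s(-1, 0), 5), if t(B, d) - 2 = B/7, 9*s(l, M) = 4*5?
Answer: 37376/63 ≈ 593.27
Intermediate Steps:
s(l, M) = 20/9 (s(l, M) = (4*5)/9 = (1/9)*20 = 20/9)
t(B, d) = 2 + B/7
(-32*(-8))*t(s(-1, 0), 5) = (-32*(-8))*(2 + (1/7)*(20/9)) = 256*(2 + 20/63) = 256*(146/63) = 37376/63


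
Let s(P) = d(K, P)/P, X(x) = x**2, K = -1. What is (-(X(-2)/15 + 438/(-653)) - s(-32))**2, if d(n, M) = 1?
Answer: 18618875401/98244633600 ≈ 0.18952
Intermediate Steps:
s(P) = 1/P
(-(X(-2)/15 + 438/(-653)) - s(-32))**2 = (-((-2)**2/15 + 438/(-653)) - 1/(-32))**2 = (-(4*(1/15) + 438*(-1/653)) - 1*(-1/32))**2 = (-(4/15 - 438/653) + 1/32)**2 = (-1*(-3958/9795) + 1/32)**2 = (3958/9795 + 1/32)**2 = (136451/313440)**2 = 18618875401/98244633600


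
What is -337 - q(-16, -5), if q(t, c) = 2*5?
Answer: -347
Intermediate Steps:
q(t, c) = 10
-337 - q(-16, -5) = -337 - 1*10 = -337 - 10 = -347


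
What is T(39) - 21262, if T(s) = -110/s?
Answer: -829328/39 ≈ -21265.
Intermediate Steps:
T(39) - 21262 = -110/39 - 21262 = -829328/39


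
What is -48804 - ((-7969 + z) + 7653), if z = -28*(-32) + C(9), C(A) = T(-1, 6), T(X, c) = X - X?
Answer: -49384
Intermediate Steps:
T(X, c) = 0
C(A) = 0
z = 896 (z = -28*(-32) + 0 = 896 + 0 = 896)
-48804 - ((-7969 + z) + 7653) = -48804 - ((-7969 + 896) + 7653) = -48804 - (-7073 + 7653) = -48804 - 1*580 = -48804 - 580 = -49384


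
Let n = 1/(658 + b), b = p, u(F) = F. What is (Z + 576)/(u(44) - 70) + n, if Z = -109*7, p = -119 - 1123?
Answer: 54591/7592 ≈ 7.1906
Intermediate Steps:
p = -1242
Z = -763
b = -1242
n = -1/584 (n = 1/(658 - 1242) = 1/(-584) = -1/584 ≈ -0.0017123)
(Z + 576)/(u(44) - 70) + n = (-763 + 576)/(44 - 70) - 1/584 = -187/(-26) - 1/584 = -187*(-1/26) - 1/584 = 187/26 - 1/584 = 54591/7592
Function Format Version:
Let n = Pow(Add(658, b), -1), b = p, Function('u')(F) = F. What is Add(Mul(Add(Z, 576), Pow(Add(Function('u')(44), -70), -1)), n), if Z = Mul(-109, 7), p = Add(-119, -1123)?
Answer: Rational(54591, 7592) ≈ 7.1906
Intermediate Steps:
p = -1242
Z = -763
b = -1242
n = Rational(-1, 584) (n = Pow(Add(658, -1242), -1) = Pow(-584, -1) = Rational(-1, 584) ≈ -0.0017123)
Add(Mul(Add(Z, 576), Pow(Add(Function('u')(44), -70), -1)), n) = Add(Mul(Add(-763, 576), Pow(Add(44, -70), -1)), Rational(-1, 584)) = Add(Mul(-187, Pow(-26, -1)), Rational(-1, 584)) = Add(Mul(-187, Rational(-1, 26)), Rational(-1, 584)) = Add(Rational(187, 26), Rational(-1, 584)) = Rational(54591, 7592)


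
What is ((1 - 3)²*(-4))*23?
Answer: -368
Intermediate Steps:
((1 - 3)²*(-4))*23 = ((-2)²*(-4))*23 = (4*(-4))*23 = -16*23 = -368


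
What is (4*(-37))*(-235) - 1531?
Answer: 33249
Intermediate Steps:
(4*(-37))*(-235) - 1531 = -148*(-235) - 1531 = 34780 - 1531 = 33249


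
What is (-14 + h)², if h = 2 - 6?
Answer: 324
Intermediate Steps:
h = -4
(-14 + h)² = (-14 - 4)² = (-18)² = 324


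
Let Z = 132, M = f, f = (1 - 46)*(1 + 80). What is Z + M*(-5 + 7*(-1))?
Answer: 43872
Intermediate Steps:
f = -3645 (f = -45*81 = -3645)
M = -3645
Z + M*(-5 + 7*(-1)) = 132 - 3645*(-5 + 7*(-1)) = 132 - 3645*(-5 - 7) = 132 - 3645*(-12) = 132 + 43740 = 43872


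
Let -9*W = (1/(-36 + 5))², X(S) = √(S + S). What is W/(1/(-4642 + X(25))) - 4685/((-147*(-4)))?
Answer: -12597023/1695204 - 5*√2/8649 ≈ -7.4318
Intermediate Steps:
X(S) = √2*√S (X(S) = √(2*S) = √2*√S)
W = -1/8649 (W = -1/(9*(-36 + 5)²) = -(1/(-31))²/9 = -(-1/31)²/9 = -⅑*1/961 = -1/8649 ≈ -0.00011562)
W/(1/(-4642 + X(25))) - 4685/((-147*(-4))) = -(-4642/8649 + 5*√2/8649) - 4685/((-147*(-4))) = -(-4642/8649 + 5*√2/8649) - 4685/588 = -(-4642/8649 + 5*√2/8649) - 4685*1/588 = -(-4642 + 5*√2)/8649 - 4685/588 = (4642/8649 - 5*√2/8649) - 4685/588 = -12597023/1695204 - 5*√2/8649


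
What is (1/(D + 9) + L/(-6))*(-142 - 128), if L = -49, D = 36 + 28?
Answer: -161235/73 ≈ -2208.7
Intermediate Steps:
D = 64
(1/(D + 9) + L/(-6))*(-142 - 128) = (1/(64 + 9) - 49/(-6))*(-142 - 128) = (1/73 - 49*(-⅙))*(-270) = (1/73 + 49/6)*(-270) = (3583/438)*(-270) = -161235/73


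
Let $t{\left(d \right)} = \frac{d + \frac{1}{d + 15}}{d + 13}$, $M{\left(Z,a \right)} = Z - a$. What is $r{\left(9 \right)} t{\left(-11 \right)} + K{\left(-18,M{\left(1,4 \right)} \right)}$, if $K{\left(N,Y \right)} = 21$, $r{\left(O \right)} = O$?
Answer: $- \frac{219}{8} \approx -27.375$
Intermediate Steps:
$t{\left(d \right)} = \frac{d + \frac{1}{15 + d}}{13 + d}$
$r{\left(9 \right)} t{\left(-11 \right)} + K{\left(-18,M{\left(1,4 \right)} \right)} = 9 \frac{1 + \left(-11\right)^{2} + 15 \left(-11\right)}{195 + \left(-11\right)^{2} + 28 \left(-11\right)} + 21 = 9 \frac{1 + 121 - 165}{195 + 121 - 308} + 21 = 9 \cdot \frac{1}{8} \left(-43\right) + 21 = 9 \left(- \frac{43}{8}\right) + 21 = - \frac{387}{8} + 21 = - \frac{219}{8}$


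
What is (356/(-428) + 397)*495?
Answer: 20983050/107 ≈ 1.9610e+5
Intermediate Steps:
(356/(-428) + 397)*495 = (356*(-1/428) + 397)*495 = (-89/107 + 397)*495 = (42390/107)*495 = 20983050/107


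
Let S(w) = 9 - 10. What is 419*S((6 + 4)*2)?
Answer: -419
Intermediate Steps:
S(w) = -1
419*S((6 + 4)*2) = 419*(-1) = -419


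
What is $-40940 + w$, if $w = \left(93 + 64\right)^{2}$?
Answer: $-16291$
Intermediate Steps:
$w = 24649$ ($w = 157^{2} = 24649$)
$-40940 + w = -40940 + 24649 = -16291$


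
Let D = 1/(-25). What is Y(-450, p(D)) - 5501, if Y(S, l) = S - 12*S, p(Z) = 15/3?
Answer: -551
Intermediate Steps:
D = -1/25 ≈ -0.040000
p(Z) = 5 (p(Z) = 15*(1/3) = 5)
Y(S, l) = -11*S
Y(-450, p(D)) - 5501 = -11*(-450) - 5501 = 4950 - 5501 = -551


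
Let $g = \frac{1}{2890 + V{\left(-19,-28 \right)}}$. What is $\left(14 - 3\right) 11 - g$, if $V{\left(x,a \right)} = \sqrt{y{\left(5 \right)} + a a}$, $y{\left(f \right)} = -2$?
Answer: $\frac{29720782}{245627} + \frac{\sqrt{782}}{8351318} \approx 121.0$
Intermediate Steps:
$V{\left(x,a \right)} = \sqrt{-2 + a^{2}}$ ($V{\left(x,a \right)} = \sqrt{-2 + a a} = \sqrt{-2 + a^{2}}$)
$g = \frac{1}{2890 + \sqrt{782}}$ ($g = \frac{1}{2890 + \sqrt{-2 + \left(-28\right)^{2}}} = \frac{1}{2890 + \sqrt{-2 + 784}} = \frac{1}{2890 + \sqrt{782}} \approx 0.0003427$)
$\left(14 - 3\right) 11 - g = \left(14 - 3\right) 11 - \left(\frac{85}{245627} - \frac{\sqrt{782}}{8351318}\right) = 11 \cdot 11 - \left(\frac{85}{245627} - \frac{\sqrt{782}}{8351318}\right) = 121 - \left(\frac{85}{245627} - \frac{\sqrt{782}}{8351318}\right) = \frac{29720782}{245627} + \frac{\sqrt{782}}{8351318}$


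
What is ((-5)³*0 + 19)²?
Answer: 361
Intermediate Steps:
((-5)³*0 + 19)² = (-125*0 + 19)² = (0 + 19)² = 19² = 361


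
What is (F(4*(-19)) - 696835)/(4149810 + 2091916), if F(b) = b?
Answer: -22481/201346 ≈ -0.11165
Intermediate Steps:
(F(4*(-19)) - 696835)/(4149810 + 2091916) = (4*(-19) - 696835)/(4149810 + 2091916) = (-76 - 696835)/6241726 = -696911*1/6241726 = -22481/201346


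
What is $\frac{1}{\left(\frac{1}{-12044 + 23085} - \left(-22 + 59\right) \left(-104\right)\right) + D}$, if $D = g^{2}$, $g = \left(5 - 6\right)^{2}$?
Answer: $\frac{11041}{42496810} \approx 0.00025981$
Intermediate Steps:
$g = 1$ ($g = \left(-1\right)^{2} = 1$)
$D = 1$ ($D = 1^{2} = 1$)
$\frac{1}{\left(\frac{1}{-12044 + 23085} - \left(-22 + 59\right) \left(-104\right)\right) + D} = \frac{1}{\left(\frac{1}{-12044 + 23085} - \left(-22 + 59\right) \left(-104\right)\right) + 1} = \frac{1}{\left(\frac{1}{11041} - 37 \left(-104\right)\right) + 1} = \frac{1}{\left(\frac{1}{11041} - -3848\right) + 1} = \frac{1}{\left(\frac{1}{11041} + 3848\right) + 1} = \frac{1}{\frac{42485769}{11041} + 1} = \frac{1}{\frac{42496810}{11041}} = \frac{11041}{42496810}$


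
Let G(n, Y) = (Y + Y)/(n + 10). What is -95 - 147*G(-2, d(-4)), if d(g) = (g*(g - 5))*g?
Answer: 5197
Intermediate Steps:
d(g) = g²*(-5 + g) (d(g) = (g*(-5 + g))*g = g²*(-5 + g))
G(n, Y) = 2*Y/(10 + n) (G(n, Y) = (2*Y)/(10 + n) = 2*Y/(10 + n))
-95 - 147*G(-2, d(-4)) = -95 - 294*(-4)²*(-5 - 4)/(10 - 2) = -95 - 294*16*(-9)/8 = -95 - 294*(-144)/8 = -95 - 147*(-36) = -95 + 5292 = 5197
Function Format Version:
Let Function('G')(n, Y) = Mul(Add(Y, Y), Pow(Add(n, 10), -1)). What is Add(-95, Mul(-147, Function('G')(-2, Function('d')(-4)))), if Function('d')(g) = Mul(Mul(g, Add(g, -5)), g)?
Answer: 5197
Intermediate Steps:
Function('d')(g) = Mul(Pow(g, 2), Add(-5, g)) (Function('d')(g) = Mul(Mul(g, Add(-5, g)), g) = Mul(Pow(g, 2), Add(-5, g)))
Function('G')(n, Y) = Mul(2, Y, Pow(Add(10, n), -1)) (Function('G')(n, Y) = Mul(Mul(2, Y), Pow(Add(10, n), -1)) = Mul(2, Y, Pow(Add(10, n), -1)))
Add(-95, Mul(-147, Function('G')(-2, Function('d')(-4)))) = Add(-95, Mul(-147, Mul(2, Mul(Pow(-4, 2), Add(-5, -4)), Pow(Add(10, -2), -1)))) = Add(-95, Mul(-147, Mul(2, Mul(16, -9), Pow(8, -1)))) = Add(-95, Mul(-147, Mul(2, -144, Rational(1, 8)))) = Add(-95, Mul(-147, -36)) = Add(-95, 5292) = 5197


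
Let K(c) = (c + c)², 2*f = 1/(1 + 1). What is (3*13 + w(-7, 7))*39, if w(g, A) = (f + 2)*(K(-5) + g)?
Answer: 38727/4 ≈ 9681.8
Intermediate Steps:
f = ¼ (f = 1/(2*(1 + 1)) = (½)/2 = (½)*(½) = ¼ ≈ 0.25000)
K(c) = 4*c² (K(c) = (2*c)² = 4*c²)
w(g, A) = 225 + 9*g/4 (w(g, A) = (¼ + 2)*(4*(-5)² + g) = 9*(4*25 + g)/4 = 9*(100 + g)/4 = 225 + 9*g/4)
(3*13 + w(-7, 7))*39 = (3*13 + (225 + (9/4)*(-7)))*39 = (39 + (225 - 63/4))*39 = (39 + 837/4)*39 = (993/4)*39 = 38727/4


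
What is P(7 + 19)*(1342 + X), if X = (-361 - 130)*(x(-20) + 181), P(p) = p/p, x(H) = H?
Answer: -77709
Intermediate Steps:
P(p) = 1
X = -79051 (X = (-361 - 130)*(-20 + 181) = -491*161 = -79051)
P(7 + 19)*(1342 + X) = 1*(1342 - 79051) = 1*(-77709) = -77709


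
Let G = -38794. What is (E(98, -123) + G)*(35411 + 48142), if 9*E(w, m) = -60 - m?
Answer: -3240770211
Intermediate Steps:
E(w, m) = -20/3 - m/9 (E(w, m) = (-60 - m)/9 = -20/3 - m/9)
(E(98, -123) + G)*(35411 + 48142) = ((-20/3 - 1/9*(-123)) - 38794)*(35411 + 48142) = ((-20/3 + 41/3) - 38794)*83553 = (7 - 38794)*83553 = -38787*83553 = -3240770211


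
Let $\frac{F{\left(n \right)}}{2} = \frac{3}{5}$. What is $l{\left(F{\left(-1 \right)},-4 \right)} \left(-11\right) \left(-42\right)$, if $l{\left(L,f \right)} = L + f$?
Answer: $- \frac{6468}{5} \approx -1293.6$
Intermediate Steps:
$F{\left(n \right)} = \frac{6}{5}$ ($F{\left(n \right)} = 2 \cdot \frac{3}{5} = \frac{6}{5}$)
$l{\left(F{\left(-1 \right)},-4 \right)} \left(-11\right) \left(-42\right) = \left(\frac{6}{5} - 4\right) \left(-11\right) \left(-42\right) = \left(- \frac{14}{5}\right) \left(-11\right) \left(-42\right) = \frac{154}{5} \left(-42\right) = - \frac{6468}{5}$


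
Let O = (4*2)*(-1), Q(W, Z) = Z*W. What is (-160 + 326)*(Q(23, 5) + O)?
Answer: 17762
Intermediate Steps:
Q(W, Z) = W*Z
O = -8 (O = 8*(-1) = -8)
(-160 + 326)*(Q(23, 5) + O) = (-160 + 326)*(23*5 - 8) = 166*(115 - 8) = 166*107 = 17762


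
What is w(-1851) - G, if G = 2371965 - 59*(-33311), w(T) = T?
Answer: -4339165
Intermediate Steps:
G = 4337314 (G = 2371965 + 1965349 = 4337314)
w(-1851) - G = -1851 - 1*4337314 = -1851 - 4337314 = -4339165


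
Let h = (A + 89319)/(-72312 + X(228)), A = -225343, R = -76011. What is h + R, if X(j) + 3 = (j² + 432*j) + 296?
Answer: -5964035095/78461 ≈ -76013.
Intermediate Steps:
X(j) = 293 + j² + 432*j (X(j) = -3 + ((j² + 432*j) + 296) = -3 + (296 + j² + 432*j) = 293 + j² + 432*j)
h = -136024/78461 (h = (-225343 + 89319)/(-72312 + (293 + 228² + 432*228)) = -136024/(-72312 + (293 + 51984 + 98496)) = -136024/(-72312 + 150773) = -136024/78461 ≈ -1.7337)
h + R = -136024/78461 - 76011 = -5964035095/78461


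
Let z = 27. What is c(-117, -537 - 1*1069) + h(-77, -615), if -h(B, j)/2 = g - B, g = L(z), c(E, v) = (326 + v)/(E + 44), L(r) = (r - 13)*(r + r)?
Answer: -120338/73 ≈ -1648.5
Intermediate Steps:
L(r) = 2*r*(-13 + r) (L(r) = (-13 + r)*(2*r) = 2*r*(-13 + r))
c(E, v) = (326 + v)/(44 + E)
g = 756 (g = 2*27*(-13 + 27) = 2*27*14 = 756)
h(B, j) = -1512 + 2*B (h(B, j) = -2*(756 - B) = -1512 + 2*B)
c(-117, -537 - 1*1069) + h(-77, -615) = (326 + (-537 - 1*1069))/(44 - 117) + (-1512 + 2*(-77)) = (326 + (-537 - 1069))/(-73) + (-1512 - 154) = -(326 - 1606)/73 - 1666 = -1/73*(-1280) - 1666 = 1280/73 - 1666 = -120338/73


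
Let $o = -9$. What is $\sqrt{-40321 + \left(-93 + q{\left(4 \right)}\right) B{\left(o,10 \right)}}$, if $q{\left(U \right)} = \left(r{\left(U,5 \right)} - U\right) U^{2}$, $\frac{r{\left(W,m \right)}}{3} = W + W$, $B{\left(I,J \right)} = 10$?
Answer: $i \sqrt{38051} \approx 195.07 i$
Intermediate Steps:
$r{\left(W,m \right)} = 6 W$ ($r{\left(W,m \right)} = 3 \left(W + W\right) = 3 \cdot 2 W = 6 W$)
$q{\left(U \right)} = 5 U^{3}$ ($q{\left(U \right)} = \left(6 U - U\right) U^{2} = 5 U U^{2} = 5 U^{3}$)
$\sqrt{-40321 + \left(-93 + q{\left(4 \right)}\right) B{\left(o,10 \right)}} = \sqrt{-40321 + \left(-93 + 5 \cdot 4^{3}\right) 10} = \sqrt{-40321 + \left(-93 + 5 \cdot 64\right) 10} = \sqrt{-40321 + \left(-93 + 320\right) 10} = \sqrt{-40321 + 227 \cdot 10} = \sqrt{-40321 + 2270} = \sqrt{-38051} = i \sqrt{38051}$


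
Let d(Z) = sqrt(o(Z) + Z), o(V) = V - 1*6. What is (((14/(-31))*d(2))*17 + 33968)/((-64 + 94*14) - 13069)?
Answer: -33968/11817 + 238*I*sqrt(2)/366327 ≈ -2.8745 + 0.0009188*I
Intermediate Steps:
o(V) = -6 + V (o(V) = V - 6 = -6 + V)
d(Z) = sqrt(-6 + 2*Z) (d(Z) = sqrt((-6 + Z) + Z) = sqrt(-6 + 2*Z))
(((14/(-31))*d(2))*17 + 33968)/((-64 + 94*14) - 13069) = (((14/(-31))*sqrt(-6 + 2*2))*17 + 33968)/((-64 + 94*14) - 13069) = (((14*(-1/31))*sqrt(-6 + 4))*17 + 33968)/((-64 + 1316) - 13069) = (-14*I*sqrt(2)/31*17 + 33968)/(1252 - 13069) = (-14*I*sqrt(2)/31*17 + 33968)/(-11817) = (-14*I*sqrt(2)/31*17 + 33968)*(-1/11817) = (-238*I*sqrt(2)/31 + 33968)*(-1/11817) = (33968 - 238*I*sqrt(2)/31)*(-1/11817) = -33968/11817 + 238*I*sqrt(2)/366327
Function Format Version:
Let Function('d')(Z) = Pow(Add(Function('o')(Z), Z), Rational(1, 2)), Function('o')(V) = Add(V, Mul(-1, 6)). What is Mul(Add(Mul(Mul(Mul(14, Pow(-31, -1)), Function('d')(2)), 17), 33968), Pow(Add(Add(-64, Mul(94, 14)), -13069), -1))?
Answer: Add(Rational(-33968, 11817), Mul(Rational(238, 366327), I, Pow(2, Rational(1, 2)))) ≈ Add(-2.8745, Mul(0.00091880, I))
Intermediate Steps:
Function('o')(V) = Add(-6, V) (Function('o')(V) = Add(V, -6) = Add(-6, V))
Function('d')(Z) = Pow(Add(-6, Mul(2, Z)), Rational(1, 2)) (Function('d')(Z) = Pow(Add(Add(-6, Z), Z), Rational(1, 2)) = Pow(Add(-6, Mul(2, Z)), Rational(1, 2)))
Mul(Add(Mul(Mul(Mul(14, Pow(-31, -1)), Function('d')(2)), 17), 33968), Pow(Add(Add(-64, Mul(94, 14)), -13069), -1)) = Mul(Add(Mul(Mul(Mul(14, Pow(-31, -1)), Pow(Add(-6, Mul(2, 2)), Rational(1, 2))), 17), 33968), Pow(Add(Add(-64, Mul(94, 14)), -13069), -1)) = Mul(Add(Mul(Mul(Mul(14, Rational(-1, 31)), Pow(Add(-6, 4), Rational(1, 2))), 17), 33968), Pow(Add(Add(-64, 1316), -13069), -1)) = Mul(Add(Mul(Mul(Rational(-14, 31), Pow(-2, Rational(1, 2))), 17), 33968), Pow(Add(1252, -13069), -1)) = Mul(Add(Mul(Mul(Rational(-14, 31), Mul(I, Pow(2, Rational(1, 2)))), 17), 33968), Pow(-11817, -1)) = Mul(Add(Mul(Mul(Rational(-14, 31), I, Pow(2, Rational(1, 2))), 17), 33968), Rational(-1, 11817)) = Mul(Add(Mul(Rational(-238, 31), I, Pow(2, Rational(1, 2))), 33968), Rational(-1, 11817)) = Mul(Add(33968, Mul(Rational(-238, 31), I, Pow(2, Rational(1, 2)))), Rational(-1, 11817)) = Add(Rational(-33968, 11817), Mul(Rational(238, 366327), I, Pow(2, Rational(1, 2))))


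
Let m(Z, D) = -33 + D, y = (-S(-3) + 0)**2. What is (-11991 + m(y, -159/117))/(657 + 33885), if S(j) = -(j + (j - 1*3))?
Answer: -468989/1347138 ≈ -0.34814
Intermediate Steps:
S(j) = 3 - 2*j (S(j) = -(j + (j - 3)) = -(j + (-3 + j)) = -(-3 + 2*j) = 3 - 2*j)
y = 81 (y = (-(3 - 2*(-3)) + 0)**2 = (-(3 + 6) + 0)**2 = (-1*9 + 0)**2 = (-9 + 0)**2 = (-9)**2 = 81)
(-11991 + m(y, -159/117))/(657 + 33885) = (-11991 + (-33 - 159/117))/(657 + 33885) = (-11991 + (-33 - 159*1/117))/34542 = (-11991 + (-33 - 53/39))*(1/34542) = (-11991 - 1340/39)*(1/34542) = -468989/39*1/34542 = -468989/1347138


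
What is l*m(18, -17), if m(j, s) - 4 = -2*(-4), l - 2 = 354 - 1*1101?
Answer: -8940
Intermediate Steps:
l = -745 (l = 2 + (354 - 1*1101) = 2 + (354 - 1101) = 2 - 747 = -745)
m(j, s) = 12 (m(j, s) = 4 - 2*(-4) = 4 + 8 = 12)
l*m(18, -17) = -745*12 = -8940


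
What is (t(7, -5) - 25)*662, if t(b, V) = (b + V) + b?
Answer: -10592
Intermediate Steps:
t(b, V) = V + 2*b (t(b, V) = (V + b) + b = V + 2*b)
(t(7, -5) - 25)*662 = ((-5 + 2*7) - 25)*662 = ((-5 + 14) - 25)*662 = (9 - 25)*662 = -16*662 = -10592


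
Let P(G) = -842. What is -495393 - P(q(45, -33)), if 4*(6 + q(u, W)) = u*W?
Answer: -494551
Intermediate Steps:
q(u, W) = -6 + W*u/4 (q(u, W) = -6 + (u*W)/4 = -6 + (W*u)/4 = -6 + W*u/4)
-495393 - P(q(45, -33)) = -495393 - 1*(-842) = -495393 + 842 = -494551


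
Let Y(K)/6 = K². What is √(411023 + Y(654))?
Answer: √2977319 ≈ 1725.5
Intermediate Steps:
Y(K) = 6*K²
√(411023 + Y(654)) = √(411023 + 6*654²) = √(411023 + 6*427716) = √(411023 + 2566296) = √2977319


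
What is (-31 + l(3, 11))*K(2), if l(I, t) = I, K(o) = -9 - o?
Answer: 308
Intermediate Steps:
(-31 + l(3, 11))*K(2) = (-31 + 3)*(-9 - 1*2) = -28*(-9 - 2) = -28*(-11) = 308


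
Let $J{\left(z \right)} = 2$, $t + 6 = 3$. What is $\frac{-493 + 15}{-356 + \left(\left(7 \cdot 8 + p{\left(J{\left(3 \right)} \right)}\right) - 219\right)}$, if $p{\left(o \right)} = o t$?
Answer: $\frac{478}{525} \approx 0.91048$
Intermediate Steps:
$t = -3$ ($t = -6 + 3 = -3$)
$p{\left(o \right)} = - 3 o$ ($p{\left(o \right)} = o \left(-3\right) = - 3 o$)
$\frac{-493 + 15}{-356 + \left(\left(7 \cdot 8 + p{\left(J{\left(3 \right)} \right)}\right) - 219\right)} = \frac{-493 + 15}{-356 + \left(\left(7 \cdot 8 - 6\right) - 219\right)} = - \frac{478}{-356 + \left(\left(56 - 6\right) - 219\right)} = - \frac{478}{-356 + \left(50 - 219\right)} = - \frac{478}{-356 - 169} = - \frac{478}{-525} = \left(-478\right) \left(- \frac{1}{525}\right) = \frac{478}{525}$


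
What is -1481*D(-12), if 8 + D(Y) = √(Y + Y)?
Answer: 11848 - 2962*I*√6 ≈ 11848.0 - 7255.4*I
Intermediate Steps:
D(Y) = -8 + √2*√Y (D(Y) = -8 + √(Y + Y) = -8 + √(2*Y) = -8 + √2*√Y)
-1481*D(-12) = -1481*(-8 + √2*√(-12)) = -1481*(-8 + √2*(2*I*√3)) = -1481*(-8 + 2*I*√6) = 11848 - 2962*I*√6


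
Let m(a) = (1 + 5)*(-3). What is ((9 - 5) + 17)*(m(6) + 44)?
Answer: 546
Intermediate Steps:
m(a) = -18 (m(a) = 6*(-3) = -18)
((9 - 5) + 17)*(m(6) + 44) = ((9 - 5) + 17)*(-18 + 44) = (4 + 17)*26 = 21*26 = 546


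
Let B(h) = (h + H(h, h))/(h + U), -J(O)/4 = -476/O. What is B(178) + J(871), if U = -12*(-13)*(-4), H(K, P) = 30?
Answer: 334008/194233 ≈ 1.7196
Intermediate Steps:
J(O) = 1904/O (J(O) = -(-1904)/O = 1904/O)
U = -624 (U = 156*(-4) = -624)
B(h) = (30 + h)/(-624 + h) (B(h) = (h + 30)/(h - 624) = (30 + h)/(-624 + h))
B(178) + J(871) = (30 + 178)/(-624 + 178) + 1904/871 = 208/(-446) + 1904*(1/871) = -1/446*208 + 1904/871 = -104/223 + 1904/871 = 334008/194233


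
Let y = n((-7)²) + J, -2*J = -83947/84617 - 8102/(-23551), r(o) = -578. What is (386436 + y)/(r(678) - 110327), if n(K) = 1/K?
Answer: -75469420837190197/21659288103683230 ≈ -3.4844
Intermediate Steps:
J = 1291468863/3985629934 (J = -(-83947/84617 - 8102/(-23551))/2 = -(-83947*1/84617 - 8102*(-1/23551))/2 = -(-83947/84617 + 8102/23551)/2 = -½*(-1291468863/1992814967) = 1291468863/3985629934 ≈ 0.32403)
y = 67267604221/195295866766 (y = 1/((-7)²) + 1291468863/3985629934 = 1/49 + 1291468863/3985629934 = 67267604221/195295866766 ≈ 0.34444)
(386436 + y)/(r(678) - 110327) = (386436 + 67267604221/195295866766)/(-578 - 110327) = (75469420837190197/195295866766)/(-110905) = (75469420837190197/195295866766)*(-1/110905) = -75469420837190197/21659288103683230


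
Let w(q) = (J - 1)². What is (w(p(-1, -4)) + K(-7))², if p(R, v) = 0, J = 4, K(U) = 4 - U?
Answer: 400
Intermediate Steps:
w(q) = 9 (w(q) = (4 - 1)² = 3² = 9)
(w(p(-1, -4)) + K(-7))² = (9 + (4 - 1*(-7)))² = (9 + (4 + 7))² = (9 + 11)² = 20² = 400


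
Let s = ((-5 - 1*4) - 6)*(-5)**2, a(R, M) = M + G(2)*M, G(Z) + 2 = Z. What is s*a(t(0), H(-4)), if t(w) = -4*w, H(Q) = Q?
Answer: 1500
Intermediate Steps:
G(Z) = -2 + Z
a(R, M) = M (a(R, M) = M + (-2 + 2)*M = M + 0*M = M + 0 = M)
s = -375 (s = ((-5 - 4) - 6)*25 = (-9 - 6)*25 = -15*25 = -375)
s*a(t(0), H(-4)) = -375*(-4) = 1500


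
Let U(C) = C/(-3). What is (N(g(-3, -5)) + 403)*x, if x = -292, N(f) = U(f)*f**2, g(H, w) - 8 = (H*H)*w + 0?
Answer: -15143704/3 ≈ -5.0479e+6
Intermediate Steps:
U(C) = -C/3 (U(C) = C*(-1/3) = -C/3)
g(H, w) = 8 + w*H**2 (g(H, w) = 8 + ((H*H)*w + 0) = 8 + (H**2*w + 0) = 8 + (w*H**2 + 0) = 8 + w*H**2)
N(f) = -f**3/3 (N(f) = (-f/3)*f**2 = -f**3/3)
(N(g(-3, -5)) + 403)*x = (-(8 - 5*(-3)**2)**3/3 + 403)*(-292) = (-(8 - 5*9)**3/3 + 403)*(-292) = (-(8 - 45)**3/3 + 403)*(-292) = (-1/3*(-37)**3 + 403)*(-292) = (-1/3*(-50653) + 403)*(-292) = (50653/3 + 403)*(-292) = (51862/3)*(-292) = -15143704/3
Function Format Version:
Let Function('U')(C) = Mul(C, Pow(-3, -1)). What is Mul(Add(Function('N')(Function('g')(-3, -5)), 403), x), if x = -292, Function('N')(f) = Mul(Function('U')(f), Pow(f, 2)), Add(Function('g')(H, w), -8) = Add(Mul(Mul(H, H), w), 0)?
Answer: Rational(-15143704, 3) ≈ -5.0479e+6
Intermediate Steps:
Function('U')(C) = Mul(Rational(-1, 3), C) (Function('U')(C) = Mul(C, Rational(-1, 3)) = Mul(Rational(-1, 3), C))
Function('g')(H, w) = Add(8, Mul(w, Pow(H, 2))) (Function('g')(H, w) = Add(8, Add(Mul(Mul(H, H), w), 0)) = Add(8, Add(Mul(Pow(H, 2), w), 0)) = Add(8, Add(Mul(w, Pow(H, 2)), 0)) = Add(8, Mul(w, Pow(H, 2))))
Function('N')(f) = Mul(Rational(-1, 3), Pow(f, 3)) (Function('N')(f) = Mul(Mul(Rational(-1, 3), f), Pow(f, 2)) = Mul(Rational(-1, 3), Pow(f, 3)))
Mul(Add(Function('N')(Function('g')(-3, -5)), 403), x) = Mul(Add(Mul(Rational(-1, 3), Pow(Add(8, Mul(-5, Pow(-3, 2))), 3)), 403), -292) = Mul(Add(Mul(Rational(-1, 3), Pow(Add(8, Mul(-5, 9)), 3)), 403), -292) = Mul(Add(Mul(Rational(-1, 3), Pow(Add(8, -45), 3)), 403), -292) = Mul(Add(Mul(Rational(-1, 3), Pow(-37, 3)), 403), -292) = Mul(Add(Mul(Rational(-1, 3), -50653), 403), -292) = Mul(Add(Rational(50653, 3), 403), -292) = Mul(Rational(51862, 3), -292) = Rational(-15143704, 3)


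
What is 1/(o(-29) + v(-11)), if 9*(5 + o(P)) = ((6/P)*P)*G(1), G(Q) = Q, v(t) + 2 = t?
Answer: -3/52 ≈ -0.057692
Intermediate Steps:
v(t) = -2 + t
o(P) = -13/3 (o(P) = -5 + (((6/P)*P)*1)/9 = -5 + (6*1)/9 = -5 + (⅑)*6 = -5 + ⅔ = -13/3)
1/(o(-29) + v(-11)) = 1/(-13/3 + (-2 - 11)) = 1/(-13/3 - 13) = 1/(-52/3) = -3/52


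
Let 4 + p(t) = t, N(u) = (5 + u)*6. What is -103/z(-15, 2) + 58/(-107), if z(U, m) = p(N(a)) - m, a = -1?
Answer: -12065/1926 ≈ -6.2643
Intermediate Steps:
N(u) = 30 + 6*u
p(t) = -4 + t
z(U, m) = 20 - m (z(U, m) = (-4 + (30 + 6*(-1))) - m = (-4 + (30 - 6)) - m = (-4 + 24) - m = 20 - m)
-103/z(-15, 2) + 58/(-107) = -103/(20 - 1*2) + 58/(-107) = -103/(20 - 2) + 58*(-1/107) = -103/18 - 58/107 = -12065/1926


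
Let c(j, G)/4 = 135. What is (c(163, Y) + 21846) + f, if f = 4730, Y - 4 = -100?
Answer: 27116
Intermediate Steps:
Y = -96 (Y = 4 - 100 = -96)
c(j, G) = 540 (c(j, G) = 4*135 = 540)
(c(163, Y) + 21846) + f = (540 + 21846) + 4730 = 22386 + 4730 = 27116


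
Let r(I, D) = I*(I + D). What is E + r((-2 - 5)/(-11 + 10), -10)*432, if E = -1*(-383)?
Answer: -8689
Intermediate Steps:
r(I, D) = I*(D + I)
E = 383
E + r((-2 - 5)/(-11 + 10), -10)*432 = 383 + (((-2 - 5)/(-11 + 10))*(-10 + (-2 - 5)/(-11 + 10)))*432 = 383 + ((-7/(-1))*(-10 - 7/(-1)))*432 = 383 + ((-7*(-1))*(-10 - 7*(-1)))*432 = 383 + (7*(-10 + 7))*432 = 383 + (7*(-3))*432 = 383 - 21*432 = 383 - 9072 = -8689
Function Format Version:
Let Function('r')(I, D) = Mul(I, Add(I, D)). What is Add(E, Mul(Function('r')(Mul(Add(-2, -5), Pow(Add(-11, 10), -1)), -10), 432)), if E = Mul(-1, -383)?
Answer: -8689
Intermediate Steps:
Function('r')(I, D) = Mul(I, Add(D, I))
E = 383
Add(E, Mul(Function('r')(Mul(Add(-2, -5), Pow(Add(-11, 10), -1)), -10), 432)) = Add(383, Mul(Mul(Mul(Add(-2, -5), Pow(Add(-11, 10), -1)), Add(-10, Mul(Add(-2, -5), Pow(Add(-11, 10), -1)))), 432)) = Add(383, Mul(Mul(Mul(-7, Pow(-1, -1)), Add(-10, Mul(-7, Pow(-1, -1)))), 432)) = Add(383, Mul(Mul(Mul(-7, -1), Add(-10, Mul(-7, -1))), 432)) = Add(383, Mul(Mul(7, Add(-10, 7)), 432)) = Add(383, Mul(Mul(7, -3), 432)) = Add(383, Mul(-21, 432)) = Add(383, -9072) = -8689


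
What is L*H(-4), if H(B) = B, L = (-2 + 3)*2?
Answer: -8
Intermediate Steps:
L = 2 (L = 1*2 = 2)
L*H(-4) = 2*(-4) = -8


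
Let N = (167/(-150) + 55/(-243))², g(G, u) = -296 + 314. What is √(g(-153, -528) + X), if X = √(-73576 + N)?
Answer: √(1312200 + 6*I*√10861208119271)/270 ≈ 12.038 + 11.266*I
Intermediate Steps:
g(G, u) = 18
N = 264940729/147622500 (N = (167*(-1/150) + 55*(-1/243))² = (-167/150 - 55/243)² = (-16277/12150)² = 264940729/147622500 ≈ 1.7947)
X = I*√10861208119271/12150 (X = √(-73576 + 264940729/147622500) = √(-10861208119271/147622500) = I*√10861208119271/12150 ≈ 271.25*I)
√(g(-153, -528) + X) = √(18 + I*√10861208119271/12150)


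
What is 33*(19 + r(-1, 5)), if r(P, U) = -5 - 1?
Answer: 429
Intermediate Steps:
r(P, U) = -6
33*(19 + r(-1, 5)) = 33*(19 - 6) = 33*13 = 429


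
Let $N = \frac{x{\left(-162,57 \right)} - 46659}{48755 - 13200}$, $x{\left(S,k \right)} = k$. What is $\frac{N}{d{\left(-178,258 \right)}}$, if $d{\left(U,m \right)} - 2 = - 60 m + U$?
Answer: $\frac{23301}{278324540} \approx 8.3719 \cdot 10^{-5}$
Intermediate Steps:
$d{\left(U,m \right)} = 2 + U - 60 m$ ($d{\left(U,m \right)} = 2 + \left(- 60 m + U\right) = 2 + \left(U - 60 m\right) = 2 + U - 60 m$)
$N = - \frac{46602}{35555}$ ($N = \frac{57 - 46659}{48755 - 13200} = - \frac{46602}{35555} \approx -1.3107$)
$\frac{N}{d{\left(-178,258 \right)}} = - \frac{46602}{35555 \left(2 - 178 - 15480\right)} = - \frac{46602}{35555 \left(-15656\right)} = \left(- \frac{46602}{35555}\right) \left(- \frac{1}{15656}\right) = \frac{23301}{278324540}$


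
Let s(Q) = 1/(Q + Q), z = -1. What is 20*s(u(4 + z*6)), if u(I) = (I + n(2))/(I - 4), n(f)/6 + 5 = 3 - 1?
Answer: 3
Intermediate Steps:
n(f) = -18 (n(f) = -30 + 6*(3 - 1) = -30 + 6*2 = -30 + 12 = -18)
u(I) = (-18 + I)/(-4 + I) (u(I) = (I - 18)/(I - 4) = (-18 + I)/(-4 + I))
s(Q) = 1/(2*Q)
20*s(u(4 + z*6)) = 20*(1/(2*(((-18 + (4 - 1*6))/(-4 + (4 - 1*6)))))) = 20*(1/(2*(((-18 + (4 - 6))/(-4 + (4 - 6)))))) = 20*(1/(2*(((-18 - 2)/(-4 - 2))))) = 20*(1/(2*((-20/(-6))))) = 20*(1/(2*((-⅙*(-20))))) = 20*(1/(2*(10/3))) = 20*((½)*(3/10)) = 20*(3/20) = 3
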